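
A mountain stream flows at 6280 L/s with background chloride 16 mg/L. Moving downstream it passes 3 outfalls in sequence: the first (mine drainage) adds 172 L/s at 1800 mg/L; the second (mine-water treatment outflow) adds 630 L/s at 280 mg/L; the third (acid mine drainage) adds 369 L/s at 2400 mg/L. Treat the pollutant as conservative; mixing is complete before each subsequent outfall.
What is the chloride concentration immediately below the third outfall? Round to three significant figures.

Below outfall 1: Q → 6452 L/s, C = (6280·16.00 + 172.0·1800)/6452 = 63.56 mg/L.
Below outfall 2: Q → 7082 L/s, C = (6452·63.56 + 630.0·280.0)/7082 = 82.81 mg/L.
Below outfall 3: Q → 7451 L/s, C = (7082·82.81 + 369.0·2400)/7451 = 197.6 mg/L.

198 mg/L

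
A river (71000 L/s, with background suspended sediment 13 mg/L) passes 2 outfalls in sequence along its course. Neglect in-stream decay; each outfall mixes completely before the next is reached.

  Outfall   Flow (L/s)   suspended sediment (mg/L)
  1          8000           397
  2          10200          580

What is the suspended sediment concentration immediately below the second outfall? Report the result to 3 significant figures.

After outfall 1: Q = 71000 + 8000 = 79000 L/s; C = (71000·13.00 + 8000·397.0)/79000 = 51.89 mg/L.
After outfall 2: Q = 79000 + 10200 = 89200 L/s; C = (79000·51.89 + 10200·580.0)/89200 = 112.3 mg/L.

112 mg/L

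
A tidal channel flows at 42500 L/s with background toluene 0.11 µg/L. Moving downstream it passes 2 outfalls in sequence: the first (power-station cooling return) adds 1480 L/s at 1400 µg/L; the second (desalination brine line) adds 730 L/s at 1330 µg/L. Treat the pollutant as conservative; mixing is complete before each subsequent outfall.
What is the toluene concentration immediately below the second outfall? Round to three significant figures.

Outfall 1: combined Q = 43980 L/s; C = (42500·0.1100 + 1480·1400)/43980 = 47.22 µg/L.
Outfall 2: combined Q = 44710 L/s; C = (43980·47.22 + 730.0·1330)/44710 = 68.16 µg/L.

68.2 µg/L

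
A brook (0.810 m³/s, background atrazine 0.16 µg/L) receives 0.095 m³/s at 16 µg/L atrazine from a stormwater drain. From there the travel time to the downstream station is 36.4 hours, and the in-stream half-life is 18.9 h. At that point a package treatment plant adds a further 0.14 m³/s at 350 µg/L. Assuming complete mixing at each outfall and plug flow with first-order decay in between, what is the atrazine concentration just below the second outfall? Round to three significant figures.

47.3 µg/L

After mixing, C = (0.8100·0.1600 + 0.09500·16.00) / 0.9050 = 1.650/0.9050 = 1.823 µg/L; combined flow 0.9050 m³/s.
Half-life 18.9 h → k = ln 2 / 18.9 = 0.03667 h⁻¹ = 0.8802 d⁻¹.
After decay, C = 1.823 × e^(−kt) = 1.823 × 0.2632 = 0.4797 µg/L.
At the second outfall, C = (0.9050·0.4797 + 0.1400·350.0) / (0.9050 + 0.1400) = 47.31 µg/L.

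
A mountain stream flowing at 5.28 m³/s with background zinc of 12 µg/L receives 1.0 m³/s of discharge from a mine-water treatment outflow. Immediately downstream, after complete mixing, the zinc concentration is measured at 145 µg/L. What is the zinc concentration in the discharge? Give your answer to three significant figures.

847 µg/L

Mass balance: 5.280·12.00 + 1.000·Cₑ = 6.280·145.0
→ Cₑ = (6.280·145.0 − 5.280·12.00) / 1.000 = 847.2 µg/L.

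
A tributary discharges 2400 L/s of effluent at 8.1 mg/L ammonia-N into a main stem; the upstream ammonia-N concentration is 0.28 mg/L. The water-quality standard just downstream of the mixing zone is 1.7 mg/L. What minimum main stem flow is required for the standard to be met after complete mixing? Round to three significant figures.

Set C_mix = 1.7: (Q·0.2800 + 2400·8.100) / (Q + 2400) = 1.7
→ Q = 2400·(8.100 − 1.7)/(1.7 − 0.2800) = 10820 L/s.

10800 L/s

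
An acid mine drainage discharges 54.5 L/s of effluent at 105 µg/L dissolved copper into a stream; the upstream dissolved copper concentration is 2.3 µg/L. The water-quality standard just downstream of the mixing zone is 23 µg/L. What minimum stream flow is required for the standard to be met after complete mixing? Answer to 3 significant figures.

Set C_mix = 23: (Q·2.300 + 54.50·105.0) / (Q + 54.50) = 23
→ Q = 54.50·(105.0 − 23)/(23 − 2.300) = 215.9 L/s.

216 L/s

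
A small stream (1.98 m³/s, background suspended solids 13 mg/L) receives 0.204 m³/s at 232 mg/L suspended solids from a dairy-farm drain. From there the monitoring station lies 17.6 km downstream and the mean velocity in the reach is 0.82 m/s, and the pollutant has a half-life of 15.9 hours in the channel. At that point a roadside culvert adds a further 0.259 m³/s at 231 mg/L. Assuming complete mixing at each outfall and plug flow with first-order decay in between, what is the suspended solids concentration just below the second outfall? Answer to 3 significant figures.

Mixed concentration C = ΣQC/ΣQ = (1.980·13.00 + 0.2040·232.0) / 2.184 = 73.07/2.184 = 33.46 mg/L; combined flow 2.184 m³/s.
Travel time t = 17.6·1000 / 0.82 = 21460 s = 5.962 h.
Half-life 15.9 h → k = ln 2 / 15.9 = 0.04359 h⁻¹ = 1.046 d⁻¹.
After decay, C = 33.46 × e^(−kt) = 33.46 × 0.7711 = 25.80 mg/L.
At the second outfall, C = (2.184·25.80 + 0.2590·231.0) / (2.184 + 0.2590) = 47.55 mg/L.

47.6 mg/L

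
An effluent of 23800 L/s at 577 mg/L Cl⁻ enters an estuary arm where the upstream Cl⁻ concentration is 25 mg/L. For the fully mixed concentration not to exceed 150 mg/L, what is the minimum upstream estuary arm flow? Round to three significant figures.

Set C_mix = 150: (Q·25.00 + 23800·577.0) / (Q + 23800) = 150
→ Q = 23800·(577.0 − 150)/(150 − 25.00) = 81300 L/s.

81300 L/s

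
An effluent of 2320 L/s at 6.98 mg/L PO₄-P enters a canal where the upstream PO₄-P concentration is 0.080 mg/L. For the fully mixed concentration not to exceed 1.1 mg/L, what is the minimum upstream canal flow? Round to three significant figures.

Set C_mix = 1.1: (Q·0.08000 + 2320·6.980) / (Q + 2320) = 1.1
→ Q = 2320·(6.980 − 1.1)/(1.1 − 0.08000) = 13370 L/s.

13400 L/s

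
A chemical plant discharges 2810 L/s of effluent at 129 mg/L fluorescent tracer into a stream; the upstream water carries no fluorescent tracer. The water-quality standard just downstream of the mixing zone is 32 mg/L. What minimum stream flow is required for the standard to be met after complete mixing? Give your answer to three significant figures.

Set C_mix = 32: (Q·0 + 2810·129.0) / (Q + 2810) = 32
→ Q = 2810·(129.0 − 32)/(32 − 0) = 8518 L/s.

8520 L/s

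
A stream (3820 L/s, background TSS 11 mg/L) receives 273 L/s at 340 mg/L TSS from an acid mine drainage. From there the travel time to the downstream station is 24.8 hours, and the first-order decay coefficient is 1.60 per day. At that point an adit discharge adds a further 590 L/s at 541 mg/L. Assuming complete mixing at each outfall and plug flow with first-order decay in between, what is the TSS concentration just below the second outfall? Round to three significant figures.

73.7 mg/L

After mixing, C = (3820·11.00 + 273.0·340.0) / 4093 = 134800/4093 = 32.94 mg/L; combined flow 4093 L/s.
First-order decay: C = 32.94·exp(−k·t) = 32.94·0.1914 = 6.306 mg/L.
At the second outfall, C = (4093·6.306 + 590.0·541.0) / (4093 + 590.0) = 73.67 mg/L.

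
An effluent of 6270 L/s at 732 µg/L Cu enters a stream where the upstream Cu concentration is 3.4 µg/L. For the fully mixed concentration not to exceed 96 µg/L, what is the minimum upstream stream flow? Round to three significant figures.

Set C_mix = 96: (Q·3.400 + 6270·732.0) / (Q + 6270) = 96
→ Q = 6270·(732.0 − 96)/(96 − 3.400) = 43060 L/s.

43100 L/s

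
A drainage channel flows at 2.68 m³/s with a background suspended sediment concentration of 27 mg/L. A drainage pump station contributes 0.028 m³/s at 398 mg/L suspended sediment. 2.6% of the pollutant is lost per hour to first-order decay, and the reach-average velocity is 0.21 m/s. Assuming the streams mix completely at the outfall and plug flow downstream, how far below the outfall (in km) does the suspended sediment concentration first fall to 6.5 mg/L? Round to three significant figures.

44.7 km

After mixing, C = (2.680·27.00 + 0.02800·398.0) / 2.708 = 83.50/2.708 = 30.84 mg/L.
2.6%/h lost → k = −ln(1 − 0.026) = 0.02634 h⁻¹.
Set 30.84·exp(−k·t) = 6.5 → t = ln(30.84/6.5)/k = 212800 s = 59.10 h.
Distance = v·t = 0.21·212800 = 44680 m = 44.68 km.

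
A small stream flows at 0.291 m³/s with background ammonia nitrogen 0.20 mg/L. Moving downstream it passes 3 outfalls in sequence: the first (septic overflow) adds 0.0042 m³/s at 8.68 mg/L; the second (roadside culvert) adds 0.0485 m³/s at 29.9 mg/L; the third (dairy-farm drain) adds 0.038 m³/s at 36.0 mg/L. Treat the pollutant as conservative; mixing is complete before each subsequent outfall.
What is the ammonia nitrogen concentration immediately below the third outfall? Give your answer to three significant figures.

After outfall 1: Q = 0.2910 + 0.004200 = 0.2952 m³/s; C = (0.2910·0.2000 + 0.004200·8.680)/0.2952 = 0.3207 mg/L.
After outfall 2: Q = 0.2952 + 0.04850 = 0.3437 m³/s; C = (0.2952·0.3207 + 0.04850·29.90)/0.3437 = 4.495 mg/L.
After outfall 3: Q = 0.3437 + 0.03800 = 0.3817 m³/s; C = (0.3437·4.495 + 0.03800·36.00)/0.3817 = 7.631 mg/L.

7.63 mg/L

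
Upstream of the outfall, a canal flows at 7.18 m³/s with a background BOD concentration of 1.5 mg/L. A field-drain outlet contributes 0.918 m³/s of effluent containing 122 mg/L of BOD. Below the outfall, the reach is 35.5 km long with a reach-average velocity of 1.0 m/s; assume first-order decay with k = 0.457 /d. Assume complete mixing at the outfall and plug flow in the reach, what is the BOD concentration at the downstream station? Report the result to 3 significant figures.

12.6 mg/L

Mixed concentration C = ΣQC/ΣQ = (7.180·1.500 + 0.9180·122.0) / 8.098 = 122.8/8.098 = 15.16 mg/L.
Travel time t = 35.5·1000 / 1.0 = 35500 s = 9.861 h.
After decay, C = 15.16 × e^(−kt) = 15.16 × 0.8288 = 12.56 mg/L.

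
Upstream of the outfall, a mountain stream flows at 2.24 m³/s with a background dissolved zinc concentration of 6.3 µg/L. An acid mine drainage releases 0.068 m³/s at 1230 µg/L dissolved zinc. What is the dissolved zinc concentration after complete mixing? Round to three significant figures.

42.4 µg/L

Mixed concentration C = ΣQC/ΣQ = (2.240·6.300 + 0.06800·1230) / 2.308 = 97.75/2.308 = 42.35 µg/L.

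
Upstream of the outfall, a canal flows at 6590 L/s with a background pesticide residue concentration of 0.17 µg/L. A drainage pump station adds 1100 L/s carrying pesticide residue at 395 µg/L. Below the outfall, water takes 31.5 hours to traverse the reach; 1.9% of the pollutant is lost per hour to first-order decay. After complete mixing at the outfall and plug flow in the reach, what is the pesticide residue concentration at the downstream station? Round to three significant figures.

31.0 µg/L

After mixing, C = (6590·0.1700 + 1100·395.0) / 7690 = 435600/7690 = 56.65 µg/L.
1.9%/h lost → k = −ln(1 − 0.019) = 0.01918 h⁻¹.
Applying C = C₀e^(−kt): 56.65 × 0.5465 = 30.96 µg/L.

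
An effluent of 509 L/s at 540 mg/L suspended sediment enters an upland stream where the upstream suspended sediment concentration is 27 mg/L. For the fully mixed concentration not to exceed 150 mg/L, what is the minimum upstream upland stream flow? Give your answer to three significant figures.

Set C_mix = 150: (Q·27.00 + 509.0·540.0) / (Q + 509.0) = 150
→ Q = 509.0·(540.0 − 150)/(150 − 27.00) = 1614 L/s.

1610 L/s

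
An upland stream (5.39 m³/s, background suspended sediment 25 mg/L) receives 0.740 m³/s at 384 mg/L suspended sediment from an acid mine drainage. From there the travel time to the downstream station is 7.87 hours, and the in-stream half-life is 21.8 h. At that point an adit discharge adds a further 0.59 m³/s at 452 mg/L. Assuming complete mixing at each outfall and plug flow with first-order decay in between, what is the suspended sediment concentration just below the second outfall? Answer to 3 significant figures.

88.2 mg/L

Mixed concentration C = ΣQC/ΣQ = (5.390·25.00 + 0.7400·384.0) / 6.130 = 418.9/6.130 = 68.34 mg/L; combined flow 6.130 m³/s.
Half-life 21.8 h → k = ln 2 / 21.8 = 0.03180 h⁻¹ = 0.7631 d⁻¹.
After decay, C = 68.34 × e^(−kt) = 68.34 × 0.7786 = 53.21 mg/L.
Second outfall: C = (6.130·53.21 + 0.5900·452.0)/6.720 = 88.22 mg/L.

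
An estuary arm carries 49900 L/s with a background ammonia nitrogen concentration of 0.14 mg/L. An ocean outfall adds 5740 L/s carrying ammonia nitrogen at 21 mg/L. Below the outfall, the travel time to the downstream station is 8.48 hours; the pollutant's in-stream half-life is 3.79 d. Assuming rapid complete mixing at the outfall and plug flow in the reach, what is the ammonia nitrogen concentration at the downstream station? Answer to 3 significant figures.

2.15 mg/L

After mixing, C = (49900·0.1400 + 5740·21.00) / 55640 = 127500/55640 = 2.292 mg/L.
Half-life 3.79 d → k = ln 2 / 3.79 = 0.1829 d⁻¹.
First-order decay: C = 2.292·exp(−k·t) = 2.292·0.9374 = 2.149 mg/L.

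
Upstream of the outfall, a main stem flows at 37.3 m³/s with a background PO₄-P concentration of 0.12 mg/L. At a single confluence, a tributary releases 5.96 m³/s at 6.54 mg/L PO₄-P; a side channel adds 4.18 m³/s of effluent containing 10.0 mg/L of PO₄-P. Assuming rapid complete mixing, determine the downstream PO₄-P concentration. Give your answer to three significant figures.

1.80 mg/L

Mixed concentration C = ΣQC/ΣQ = (37.30·0.1200 + 5.960·6.540 + 4.180·10.00) / 47.44 = 85.25/47.44 = 1.797 mg/L.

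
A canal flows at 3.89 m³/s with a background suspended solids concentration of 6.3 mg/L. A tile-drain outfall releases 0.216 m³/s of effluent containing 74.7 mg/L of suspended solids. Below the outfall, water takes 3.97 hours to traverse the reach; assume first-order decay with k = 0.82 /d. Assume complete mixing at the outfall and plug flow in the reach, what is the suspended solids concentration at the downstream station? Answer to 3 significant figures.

8.64 mg/L

Mass balance: C = (3.890·6.300 + 0.2160·74.70) / 4.106 = 40.64/4.106 = 9.898 mg/L.
Decay over the reach: 9.898·exp(−kt) = 9.898·0.8732 = 8.643 mg/L.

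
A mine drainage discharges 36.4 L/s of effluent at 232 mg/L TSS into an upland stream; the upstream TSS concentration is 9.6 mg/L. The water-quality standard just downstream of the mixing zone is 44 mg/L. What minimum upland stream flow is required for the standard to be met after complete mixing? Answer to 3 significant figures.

199 L/s

Set C_mix = 44: (Q·9.600 + 36.40·232.0) / (Q + 36.40) = 44
→ Q = 36.40·(232.0 − 44)/(44 − 9.600) = 198.9 L/s.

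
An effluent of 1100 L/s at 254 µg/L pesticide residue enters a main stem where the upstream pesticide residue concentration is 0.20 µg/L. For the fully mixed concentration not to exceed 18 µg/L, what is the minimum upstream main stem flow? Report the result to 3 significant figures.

Set C_mix = 18: (Q·0.2000 + 1100·254.0) / (Q + 1100) = 18
→ Q = 1100·(254.0 − 18)/(18 − 0.2000) = 14580 L/s.

14600 L/s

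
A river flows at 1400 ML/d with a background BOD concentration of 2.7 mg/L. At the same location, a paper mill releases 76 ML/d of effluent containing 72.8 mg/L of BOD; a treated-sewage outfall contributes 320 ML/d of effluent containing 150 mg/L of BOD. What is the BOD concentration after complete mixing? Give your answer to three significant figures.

Conservation of mass: C = (1400·2.700 + 76.00·72.80 + 320.0·150.0) / 1796 = 57310/1796 = 31.91 mg/L.

31.9 mg/L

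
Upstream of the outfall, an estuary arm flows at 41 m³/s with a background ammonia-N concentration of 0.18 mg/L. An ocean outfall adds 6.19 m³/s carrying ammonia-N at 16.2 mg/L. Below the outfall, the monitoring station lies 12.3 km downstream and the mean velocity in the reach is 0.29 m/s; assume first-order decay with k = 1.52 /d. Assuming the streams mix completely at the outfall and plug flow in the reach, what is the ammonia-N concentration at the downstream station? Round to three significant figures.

Flow-weighted average: C = (41.00·0.1800 + 6.190·16.20) / 47.19 = 107.7/47.19 = 2.281 mg/L.
Travel time t = 12.3·1000 / 0.29 = 42410 s = 11.78 h.
Applying C = C₀e^(−kt): 2.281 × 0.4742 = 1.082 mg/L.

1.08 mg/L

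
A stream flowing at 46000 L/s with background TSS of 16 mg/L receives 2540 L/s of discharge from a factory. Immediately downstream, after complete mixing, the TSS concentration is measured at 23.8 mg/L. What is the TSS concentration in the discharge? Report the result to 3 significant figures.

165 mg/L

Mass balance: 46000·16.00 + 2540·Cₑ = 48540·23.80
→ Cₑ = (48540·23.80 − 46000·16.00) / 2540 = 165.1 mg/L.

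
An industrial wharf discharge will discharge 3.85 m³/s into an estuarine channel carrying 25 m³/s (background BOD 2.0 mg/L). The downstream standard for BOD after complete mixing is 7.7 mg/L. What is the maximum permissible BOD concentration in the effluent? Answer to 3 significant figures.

44.7 mg/L

At the limit, (Qr·Cr + Qe·Cₑ)/(Qr + Qe) = 7.7:
Cₑ = (28.85·7.7 − 25.00·2.000) / 3.850 = 44.71 mg/L.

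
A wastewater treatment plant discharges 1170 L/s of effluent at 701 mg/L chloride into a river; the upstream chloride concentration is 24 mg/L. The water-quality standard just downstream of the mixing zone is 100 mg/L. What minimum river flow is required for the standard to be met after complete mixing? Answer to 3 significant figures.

Set C_mix = 100: (Q·24.00 + 1170·701.0) / (Q + 1170) = 100
→ Q = 1170·(701.0 − 100)/(100 − 24.00) = 9252 L/s.

9250 L/s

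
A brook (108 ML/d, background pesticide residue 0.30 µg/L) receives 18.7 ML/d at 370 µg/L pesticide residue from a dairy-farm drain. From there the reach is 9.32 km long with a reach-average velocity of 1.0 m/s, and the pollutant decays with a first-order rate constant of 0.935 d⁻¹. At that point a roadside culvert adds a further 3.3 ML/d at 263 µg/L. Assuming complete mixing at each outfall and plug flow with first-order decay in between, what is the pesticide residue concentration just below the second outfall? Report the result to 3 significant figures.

55.0 µg/L

Conservation of mass: C = (108.0·0.3000 + 18.70·370.0) / 126.7 = 6951/126.7 = 54.87 µg/L; combined flow 126.7 ML/d.
Travel time t = 9.32·1000 / 1.0 = 9320 s = 2.589 h.
After decay, C = 54.87 × e^(−kt) = 54.87 × 0.9041 = 49.60 µg/L.
Second outfall: C = (126.7·49.60 + 3.300·263.0)/130.0 = 55.02 µg/L.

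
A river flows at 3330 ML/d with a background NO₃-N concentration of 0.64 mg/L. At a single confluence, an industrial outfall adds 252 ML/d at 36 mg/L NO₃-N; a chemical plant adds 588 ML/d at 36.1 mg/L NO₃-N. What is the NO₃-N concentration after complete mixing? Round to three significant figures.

7.78 mg/L

After mixing, C = (3330·0.6400 + 252.0·36.00 + 588.0·36.10) / 4170 = 32430/4170 = 7.777 mg/L.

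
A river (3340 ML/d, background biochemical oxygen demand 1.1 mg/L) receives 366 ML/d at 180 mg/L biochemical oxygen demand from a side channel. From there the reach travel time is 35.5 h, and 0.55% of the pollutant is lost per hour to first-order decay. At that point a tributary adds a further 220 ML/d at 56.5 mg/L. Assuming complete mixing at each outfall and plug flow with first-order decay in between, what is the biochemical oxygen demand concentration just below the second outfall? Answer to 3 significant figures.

17.7 mg/L

After mixing, C = (3340·1.100 + 366.0·180.0) / 3706 = 69550/3706 = 18.77 mg/L; combined flow 3706 ML/d.
0.55%/h lost → k = −ln(1 − 0.0055) = 0.005515 h⁻¹.
Applying C = C₀e^(−kt): 18.77 × 0.8222 = 15.43 mg/L.
Second outfall: C = (3706·15.43 + 220.0·56.50)/3926 = 17.73 mg/L.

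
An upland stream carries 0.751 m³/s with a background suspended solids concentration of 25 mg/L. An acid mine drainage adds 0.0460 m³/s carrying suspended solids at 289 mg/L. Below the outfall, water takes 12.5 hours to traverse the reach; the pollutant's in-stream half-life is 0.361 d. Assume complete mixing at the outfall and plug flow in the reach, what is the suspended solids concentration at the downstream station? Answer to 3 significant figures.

14.8 mg/L

Conservation of mass: C = (0.7510·25.00 + 0.04600·289.0) / 0.7970 = 32.07/0.7970 = 40.24 mg/L.
Half-life 0.361 d → k = ln 2 / 0.361 = 1.920 d⁻¹.
Applying C = C₀e^(−kt): 40.24 × 0.3679 = 14.80 mg/L.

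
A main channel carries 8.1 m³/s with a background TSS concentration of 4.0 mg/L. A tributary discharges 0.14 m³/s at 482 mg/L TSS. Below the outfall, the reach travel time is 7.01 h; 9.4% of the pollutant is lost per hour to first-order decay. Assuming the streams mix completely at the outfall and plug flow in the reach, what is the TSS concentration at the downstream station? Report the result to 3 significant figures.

Flow-weighted average: C = (8.100·4.000 + 0.1400·482.0) / 8.240 = 99.88/8.240 = 12.12 mg/L.
9.4%/h lost → k = −ln(1 − 0.094) = 0.09872 h⁻¹.
First-order decay: C = 12.12·exp(−k·t) = 12.12·0.5006 = 6.068 mg/L.

6.07 mg/L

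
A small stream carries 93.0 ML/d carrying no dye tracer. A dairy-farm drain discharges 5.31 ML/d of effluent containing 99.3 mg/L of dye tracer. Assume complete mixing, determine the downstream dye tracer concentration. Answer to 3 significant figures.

Flow-weighted average: C = (93.00·0 + 5.310·99.30) / 98.31 = 527.3/98.31 = 5.363 mg/L.

5.36 mg/L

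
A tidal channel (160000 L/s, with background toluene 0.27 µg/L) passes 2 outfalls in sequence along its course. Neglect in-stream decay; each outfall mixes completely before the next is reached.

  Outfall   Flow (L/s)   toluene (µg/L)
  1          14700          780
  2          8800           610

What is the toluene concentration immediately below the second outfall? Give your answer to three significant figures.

Below outfall 1: Q → 174700 L/s, C = (160000·0.2700 + 14700·780.0)/174700 = 65.88 µg/L.
Below outfall 2: Q → 183500 L/s, C = (174700·65.88 + 8800·610.0)/183500 = 91.97 µg/L.

92.0 µg/L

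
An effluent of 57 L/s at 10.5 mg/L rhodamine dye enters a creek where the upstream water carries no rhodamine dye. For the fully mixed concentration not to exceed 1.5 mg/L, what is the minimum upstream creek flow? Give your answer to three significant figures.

342 L/s

Set C_mix = 1.5: (Q·0 + 57.00·10.50) / (Q + 57.00) = 1.5
→ Q = 57.00·(10.50 − 1.5)/(1.5 − 0) = 342.0 L/s.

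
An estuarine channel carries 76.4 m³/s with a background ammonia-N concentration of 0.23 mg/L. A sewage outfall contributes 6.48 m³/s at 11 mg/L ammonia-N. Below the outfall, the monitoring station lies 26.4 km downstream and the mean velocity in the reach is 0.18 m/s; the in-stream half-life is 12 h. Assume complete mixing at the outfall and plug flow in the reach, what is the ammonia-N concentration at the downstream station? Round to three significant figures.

0.102 mg/L

Flow-weighted average: C = (76.40·0.2300 + 6.480·11.00) / 82.88 = 88.85/82.88 = 1.072 mg/L.
Travel time t = 26.4·1000 / 0.18 = 146700 s = 40.74 h.
Half-life 12 h → k = ln 2 / 12 = 0.05776 h⁻¹ = 1.386 d⁻¹.
After decay, C = 1.072 × e^(−kt) = 1.072 × 0.09506 = 0.1019 mg/L.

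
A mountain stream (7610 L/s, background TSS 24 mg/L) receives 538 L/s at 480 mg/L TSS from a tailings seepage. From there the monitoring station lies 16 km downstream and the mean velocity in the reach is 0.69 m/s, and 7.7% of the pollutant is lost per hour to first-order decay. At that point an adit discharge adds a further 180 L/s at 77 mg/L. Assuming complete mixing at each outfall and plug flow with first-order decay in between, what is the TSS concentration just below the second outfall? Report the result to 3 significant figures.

33.3 mg/L

Mixed concentration C = ΣQC/ΣQ = (7610·24.00 + 538.0·480.0) / 8148 = 440900/8148 = 54.11 mg/L; combined flow 8148 L/s.
Travel time t = 16·1000 / 0.69 = 23190 s = 6.441 h.
7.7%/h lost → k = −ln(1 − 0.077) = 0.08013 h⁻¹.
Applying C = C₀e^(−kt): 54.11 × 0.5968 = 32.29 mg/L.
At the second outfall, C = (8148·32.29 + 180.0·77.00) / (8148 + 180.0) = 33.26 mg/L.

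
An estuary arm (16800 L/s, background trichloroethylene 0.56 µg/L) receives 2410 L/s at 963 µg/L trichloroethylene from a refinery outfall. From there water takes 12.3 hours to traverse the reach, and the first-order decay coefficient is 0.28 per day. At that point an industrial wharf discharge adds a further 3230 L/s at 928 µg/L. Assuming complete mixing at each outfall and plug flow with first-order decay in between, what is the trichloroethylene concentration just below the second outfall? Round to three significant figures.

Mass balance: C = (16800·0.5600 + 2410·963.0) / 19210 = 2330000/19210 = 121.3 µg/L; combined flow 19210 L/s.
Decay over the reach: 121.3·exp(−kt) = 121.3·0.8663 = 105.1 µg/L.
Second outfall: C = (19210·105.1 + 3230·928.0)/22440 = 223.5 µg/L.

224 µg/L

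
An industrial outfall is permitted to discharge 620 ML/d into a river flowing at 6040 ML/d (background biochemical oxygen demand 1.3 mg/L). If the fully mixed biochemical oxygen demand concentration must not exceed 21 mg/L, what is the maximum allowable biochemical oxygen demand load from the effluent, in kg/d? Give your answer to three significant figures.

Mass balance at the limit: 6040·1.300 + 620.0·Cₑ = 6660·21 → Cₑ = 212.9 mg/L.
620.0 ML/d = 7.176 m³/s. Load = 7.176 m³/s × 212.9 g/m³ × 86 400 s/d = 132000 kg/d.

132000 kg/d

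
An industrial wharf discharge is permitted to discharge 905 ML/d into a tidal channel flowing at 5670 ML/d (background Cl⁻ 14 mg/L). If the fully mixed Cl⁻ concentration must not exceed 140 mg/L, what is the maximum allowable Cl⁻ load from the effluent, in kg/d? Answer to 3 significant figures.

841000 kg/d

Mass balance at the limit: 5670·14.00 + 905.0·Cₑ = 6575·140 → Cₑ = 929.4 mg/L.
905.0 ML/d = 10.47 m³/s. Load = 10.47 m³/s × 929.4 g/m³ × 86 400 s/d = 841100 kg/d.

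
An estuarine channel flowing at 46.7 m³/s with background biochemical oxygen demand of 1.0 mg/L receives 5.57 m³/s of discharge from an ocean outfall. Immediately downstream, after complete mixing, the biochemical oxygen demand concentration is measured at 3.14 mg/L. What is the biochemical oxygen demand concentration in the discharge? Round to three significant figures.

Mass balance: 46.70·1.000 + 5.570·Cₑ = 52.27·3.140
→ Cₑ = (52.27·3.140 − 46.70·1.000) / 5.570 = 21.08 mg/L.

21.1 mg/L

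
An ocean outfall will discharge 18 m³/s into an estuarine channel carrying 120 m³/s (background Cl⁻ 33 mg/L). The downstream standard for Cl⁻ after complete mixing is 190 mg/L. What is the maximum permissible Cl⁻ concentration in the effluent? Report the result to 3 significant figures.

1240 mg/L

At the limit, (Qr·Cr + Qe·Cₑ)/(Qr + Qe) = 190:
Cₑ = (138.0·190 − 120.0·33.00) / 18.00 = 1237 mg/L.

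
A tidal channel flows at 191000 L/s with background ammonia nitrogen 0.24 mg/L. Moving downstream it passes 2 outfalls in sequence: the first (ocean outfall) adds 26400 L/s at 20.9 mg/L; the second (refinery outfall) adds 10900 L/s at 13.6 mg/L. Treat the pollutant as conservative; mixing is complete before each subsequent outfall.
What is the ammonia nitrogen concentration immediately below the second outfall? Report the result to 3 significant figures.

3.27 mg/L

Below outfall 1: Q → 217400 L/s, C = (191000·0.2400 + 26400·20.90)/217400 = 2.749 mg/L.
Below outfall 2: Q → 228300 L/s, C = (217400·2.749 + 10900·13.60)/228300 = 3.267 mg/L.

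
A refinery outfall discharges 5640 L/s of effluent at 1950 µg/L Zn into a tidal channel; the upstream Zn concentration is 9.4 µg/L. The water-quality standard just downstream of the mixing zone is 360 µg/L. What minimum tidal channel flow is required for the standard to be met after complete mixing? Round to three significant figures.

Set C_mix = 360: (Q·9.400 + 5640·1950) / (Q + 5640) = 360
→ Q = 5640·(1950 − 360)/(360 − 9.400) = 25580 L/s.

25600 L/s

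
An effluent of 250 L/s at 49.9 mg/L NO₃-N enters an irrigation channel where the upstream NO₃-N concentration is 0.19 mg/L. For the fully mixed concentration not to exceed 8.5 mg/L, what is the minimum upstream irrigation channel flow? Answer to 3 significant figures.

1250 L/s

Set C_mix = 8.5: (Q·0.1900 + 250.0·49.90) / (Q + 250.0) = 8.5
→ Q = 250.0·(49.90 − 8.5)/(8.5 − 0.1900) = 1245 L/s.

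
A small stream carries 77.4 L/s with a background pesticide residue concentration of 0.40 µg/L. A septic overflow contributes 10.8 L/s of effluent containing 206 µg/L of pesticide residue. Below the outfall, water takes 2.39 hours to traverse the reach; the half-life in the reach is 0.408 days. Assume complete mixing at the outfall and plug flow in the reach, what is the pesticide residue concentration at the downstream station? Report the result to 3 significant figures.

After mixing, C = (77.40·0.4000 + 10.80·206.0) / 88.20 = 2256/88.20 = 25.58 µg/L.
Half-life 0.408 d → k = ln 2 / 0.408 = 1.699 d⁻¹.
First-order decay: C = 25.58·exp(−k·t) = 25.58·0.8444 = 21.59 µg/L.

21.6 µg/L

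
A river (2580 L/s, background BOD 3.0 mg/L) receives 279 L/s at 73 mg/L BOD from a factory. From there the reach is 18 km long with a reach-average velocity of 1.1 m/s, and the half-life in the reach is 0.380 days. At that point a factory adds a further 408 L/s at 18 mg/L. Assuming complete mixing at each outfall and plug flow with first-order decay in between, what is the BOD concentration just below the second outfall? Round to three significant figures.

Conservation of mass: C = (2580·3.000 + 279.0·73.00) / 2859 = 28110/2859 = 9.831 mg/L; combined flow 2859 L/s.
Travel time t = 18·1000 / 1.1 = 16360 s = 4.545 h.
Half-life 0.380 d → k = ln 2 / 0.380 = 1.824 d⁻¹.
First-order decay: C = 9.831·exp(−k·t) = 9.831·0.7079 = 6.959 mg/L.
At the second outfall, C = (2859·6.959 + 408.0·18.00) / (2859 + 408.0) = 8.338 mg/L.

8.34 mg/L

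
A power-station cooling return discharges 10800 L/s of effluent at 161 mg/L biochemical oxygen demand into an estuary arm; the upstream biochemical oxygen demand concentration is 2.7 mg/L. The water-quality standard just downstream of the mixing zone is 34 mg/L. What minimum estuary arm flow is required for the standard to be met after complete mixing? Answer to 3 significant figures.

43800 L/s

Set C_mix = 34: (Q·2.700 + 10800·161.0) / (Q + 10800) = 34
→ Q = 10800·(161.0 − 34)/(34 − 2.700) = 43820 L/s.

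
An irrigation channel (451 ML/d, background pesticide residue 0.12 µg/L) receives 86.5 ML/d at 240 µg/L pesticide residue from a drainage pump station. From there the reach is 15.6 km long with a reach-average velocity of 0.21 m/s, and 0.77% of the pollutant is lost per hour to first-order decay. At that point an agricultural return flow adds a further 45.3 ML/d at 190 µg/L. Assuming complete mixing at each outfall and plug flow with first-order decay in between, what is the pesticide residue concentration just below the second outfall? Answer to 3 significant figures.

Mixed concentration C = ΣQC/ΣQ = (451.0·0.1200 + 86.50·240.0) / 537.5 = 20810/537.5 = 38.72 µg/L; combined flow 537.5 ML/d.
Travel time t = 15.6·1000 / 0.21 = 74290 s = 20.63 h.
0.77%/h lost → k = −ln(1 − 0.0077) = 0.007730 h⁻¹.
Decay over the reach: 38.72·exp(−kt) = 38.72·0.8526 = 33.01 µg/L.
Second outfall: C = (537.5·33.01 + 45.30·190.0)/582.8 = 45.22 µg/L.

45.2 µg/L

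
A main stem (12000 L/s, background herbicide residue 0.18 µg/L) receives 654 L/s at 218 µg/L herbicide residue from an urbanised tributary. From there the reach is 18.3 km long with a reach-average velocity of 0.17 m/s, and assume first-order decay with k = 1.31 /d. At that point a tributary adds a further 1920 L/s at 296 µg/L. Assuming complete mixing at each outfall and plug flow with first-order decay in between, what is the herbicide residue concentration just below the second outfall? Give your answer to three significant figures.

Mixed concentration C = ΣQC/ΣQ = (12000·0.1800 + 654.0·218.0) / 12650 = 144700/12650 = 11.44 µg/L; combined flow 12650 L/s.
Travel time t = 18.3·1000 / 0.17 = 107600 s = 29.90 h.
First-order decay: C = 11.44·exp(−k·t) = 11.44·0.1955 = 2.236 µg/L.
Second outfall: C = (12650·2.236 + 1920·296.0)/14570 = 40.94 µg/L.

40.9 µg/L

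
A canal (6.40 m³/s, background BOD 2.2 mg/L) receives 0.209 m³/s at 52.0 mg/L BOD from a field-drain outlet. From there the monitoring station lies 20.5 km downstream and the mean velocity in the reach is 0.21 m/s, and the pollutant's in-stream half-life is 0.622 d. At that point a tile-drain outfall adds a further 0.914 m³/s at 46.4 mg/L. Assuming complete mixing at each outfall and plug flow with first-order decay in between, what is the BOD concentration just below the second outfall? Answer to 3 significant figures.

6.58 mg/L

After mixing, C = (6.400·2.200 + 0.2090·52.00) / 6.609 = 24.95/6.609 = 3.775 mg/L; combined flow 6.609 m³/s.
Travel time t = 20.5·1000 / 0.21 = 97620 s = 27.12 h.
Half-life 0.622 d → k = ln 2 / 0.622 = 1.114 d⁻¹.
After decay, C = 3.775 × e^(−kt) = 3.775 × 0.2839 = 1.072 mg/L.
Second outfall: C = (6.609·1.072 + 0.9140·46.40)/7.523 = 6.579 mg/L.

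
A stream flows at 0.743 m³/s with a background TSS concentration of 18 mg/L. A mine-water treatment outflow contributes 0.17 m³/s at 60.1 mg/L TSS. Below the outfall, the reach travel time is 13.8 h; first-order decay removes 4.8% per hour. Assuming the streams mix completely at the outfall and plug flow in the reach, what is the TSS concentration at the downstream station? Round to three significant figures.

13.1 mg/L

Mixed concentration C = ΣQC/ΣQ = (0.7430·18.00 + 0.1700·60.10) / 0.9130 = 23.59/0.9130 = 25.84 mg/L.
4.8%/h lost → k = −ln(1 − 0.048) = 0.04919 h⁻¹.
After decay, C = 25.84 × e^(−kt) = 25.84 × 0.5072 = 13.11 mg/L.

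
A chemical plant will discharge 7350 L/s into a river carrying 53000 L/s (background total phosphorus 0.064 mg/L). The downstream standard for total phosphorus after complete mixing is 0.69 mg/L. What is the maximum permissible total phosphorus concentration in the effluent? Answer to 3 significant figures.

5.20 mg/L

At the limit, (Qr·Cr + Qe·Cₑ)/(Qr + Qe) = 0.69:
Cₑ = (60350·0.69 − 53000·0.06400) / 7350 = 5.204 mg/L.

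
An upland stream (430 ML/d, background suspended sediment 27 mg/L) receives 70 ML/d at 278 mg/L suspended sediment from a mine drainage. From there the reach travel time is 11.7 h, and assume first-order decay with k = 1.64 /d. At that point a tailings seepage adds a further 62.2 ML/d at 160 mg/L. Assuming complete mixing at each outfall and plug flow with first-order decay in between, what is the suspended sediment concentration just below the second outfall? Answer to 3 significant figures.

Mixed concentration C = ΣQC/ΣQ = (430.0·27.00 + 70.00·278.0) / 500.0 = 31070/500.0 = 62.14 mg/L; combined flow 500.0 ML/d.
Decay over the reach: 62.14·exp(−kt) = 62.14·0.4496 = 27.94 mg/L.
Second outfall: C = (500.0·27.94 + 62.20·160.0)/562.2 = 42.55 mg/L.

42.5 mg/L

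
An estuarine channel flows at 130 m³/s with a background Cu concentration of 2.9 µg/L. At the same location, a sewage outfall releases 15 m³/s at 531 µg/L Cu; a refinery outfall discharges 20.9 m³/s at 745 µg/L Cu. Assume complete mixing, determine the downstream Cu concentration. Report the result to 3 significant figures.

144 µg/L

Mass balance: C = (130.0·2.900 + 15.00·531.0 + 20.90·745.0) / 165.9 = 23910/165.9 = 144.1 µg/L.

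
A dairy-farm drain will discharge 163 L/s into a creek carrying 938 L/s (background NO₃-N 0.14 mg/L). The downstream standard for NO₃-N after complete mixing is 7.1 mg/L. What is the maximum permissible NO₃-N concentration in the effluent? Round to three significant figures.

47.2 mg/L

At the limit, (Qr·Cr + Qe·Cₑ)/(Qr + Qe) = 7.1:
Cₑ = (1101·7.1 − 938.0·0.1400) / 163.0 = 47.15 mg/L.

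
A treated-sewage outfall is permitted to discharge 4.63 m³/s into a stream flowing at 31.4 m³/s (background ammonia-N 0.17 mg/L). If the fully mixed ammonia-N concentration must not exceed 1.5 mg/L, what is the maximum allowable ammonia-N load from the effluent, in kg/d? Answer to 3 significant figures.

Mass balance at the limit: 31.40·0.1700 + 4.630·Cₑ = 36.03·1.5 → Cₑ = 10.52 mg/L.
Load = 4.630 m³/s × 10.52 g/m³ × 86 400 s/d = 4208 kg/d.

4210 kg/d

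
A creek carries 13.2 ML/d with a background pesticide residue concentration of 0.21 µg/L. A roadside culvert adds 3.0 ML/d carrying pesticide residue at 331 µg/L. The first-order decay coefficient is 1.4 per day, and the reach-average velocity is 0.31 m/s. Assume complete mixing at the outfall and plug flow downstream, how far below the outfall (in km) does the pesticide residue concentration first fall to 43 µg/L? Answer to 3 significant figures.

Mixed concentration C = ΣQC/ΣQ = (13.20·0.2100 + 3.000·331.0) / 16.20 = 995.8/16.20 = 61.47 µg/L.
Set 61.47·exp(−k·t) = 43 → t = ln(61.47/43)/k = 22050 s = 6.125 h.
Distance = v·t = 0.31·22050 = 6836 m = 6.836 km.

6.84 km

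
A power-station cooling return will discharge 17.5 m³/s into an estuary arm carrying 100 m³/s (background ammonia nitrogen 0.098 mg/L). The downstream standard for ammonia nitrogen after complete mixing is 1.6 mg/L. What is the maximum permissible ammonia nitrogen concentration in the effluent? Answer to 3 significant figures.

10.2 mg/L

At the limit, (Qr·Cr + Qe·Cₑ)/(Qr + Qe) = 1.6:
Cₑ = (117.5·1.6 − 100.0·0.09800) / 17.50 = 10.18 mg/L.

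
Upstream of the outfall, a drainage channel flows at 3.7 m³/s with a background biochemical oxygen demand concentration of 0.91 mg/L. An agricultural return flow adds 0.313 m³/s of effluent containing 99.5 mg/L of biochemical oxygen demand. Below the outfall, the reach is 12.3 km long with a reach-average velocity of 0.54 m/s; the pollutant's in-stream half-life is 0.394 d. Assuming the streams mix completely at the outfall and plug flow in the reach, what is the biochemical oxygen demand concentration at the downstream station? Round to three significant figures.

Flow-weighted average: C = (3.700·0.9100 + 0.3130·99.50) / 4.013 = 34.51/4.013 = 8.600 mg/L.
Travel time t = 12.3·1000 / 0.54 = 22780 s = 6.327 h.
Half-life 0.394 d → k = ln 2 / 0.394 = 1.759 d⁻¹.
Decay over the reach: 8.600·exp(−kt) = 8.600·0.6289 = 5.408 mg/L.

5.41 mg/L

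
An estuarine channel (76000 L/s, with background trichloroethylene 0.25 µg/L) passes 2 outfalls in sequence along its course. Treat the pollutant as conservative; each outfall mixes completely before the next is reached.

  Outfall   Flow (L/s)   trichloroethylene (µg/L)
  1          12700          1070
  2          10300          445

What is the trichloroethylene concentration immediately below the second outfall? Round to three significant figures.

184 µg/L

Outfall 1: combined Q = 88700 L/s; C = (76000·0.2500 + 12700·1070)/88700 = 153.4 µg/L.
Outfall 2: combined Q = 99000 L/s; C = (88700·153.4 + 10300·445.0)/99000 = 183.8 µg/L.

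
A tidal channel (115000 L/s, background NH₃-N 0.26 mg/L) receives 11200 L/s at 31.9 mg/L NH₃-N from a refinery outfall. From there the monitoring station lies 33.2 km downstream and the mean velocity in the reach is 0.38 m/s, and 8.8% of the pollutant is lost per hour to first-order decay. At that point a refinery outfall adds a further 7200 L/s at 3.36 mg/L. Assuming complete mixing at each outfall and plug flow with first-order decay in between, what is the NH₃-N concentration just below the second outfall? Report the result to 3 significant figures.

Conservation of mass: C = (115000·0.2600 + 11200·31.90) / 126200 = 387200/126200 = 3.068 mg/L; combined flow 126200 L/s.
Travel time t = 33.2·1000 / 0.38 = 87370 s = 24.27 h.
8.8%/h lost → k = −ln(1 − 0.088) = 0.09212 h⁻¹.
Decay over the reach: 3.068·exp(−kt) = 3.068·0.1069 = 0.3281 mg/L.
Second outfall: C = (126200·0.3281 + 7200·3.360)/133400 = 0.4917 mg/L.

0.492 mg/L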